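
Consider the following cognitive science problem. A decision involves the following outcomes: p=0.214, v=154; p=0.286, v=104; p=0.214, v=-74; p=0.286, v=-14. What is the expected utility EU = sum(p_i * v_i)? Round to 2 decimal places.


EU = sum(p_i * v_i)
0.214 * 154 = 32.956
0.286 * 104 = 29.744
0.214 * -74 = -15.836
0.286 * -14 = -4.004
EU = 32.956 + 29.744 + -15.836 + -4.004
= 42.86


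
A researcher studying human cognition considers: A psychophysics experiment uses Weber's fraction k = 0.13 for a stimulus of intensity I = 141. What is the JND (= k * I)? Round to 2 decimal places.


JND = k * I
JND = 0.13 * 141
= 18.33


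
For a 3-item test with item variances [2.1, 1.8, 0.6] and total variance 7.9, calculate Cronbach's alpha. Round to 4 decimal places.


alpha = (k/(k-1)) * (1 - sum(s_i^2)/s_total^2)
sum(item variances) = 4.5
k/(k-1) = 3/2 = 1.5
1 - 4.5/7.9 = 1 - 0.56962 = 0.43038
alpha = 1.5 * 0.43038
= 0.6456


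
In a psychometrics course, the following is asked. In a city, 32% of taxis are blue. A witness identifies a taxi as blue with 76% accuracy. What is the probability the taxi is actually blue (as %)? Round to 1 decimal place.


P(blue | says blue) = P(says blue | blue)*P(blue) / [P(says blue | blue)*P(blue) + P(says blue | not blue)*P(not blue)]
Numerator = 0.76 * 0.32 = 0.2432
False identification = 0.24 * 0.68 = 0.1632
P = 0.2432 / (0.2432 + 0.1632)
= 0.2432 / 0.4064
As percentage = 59.8


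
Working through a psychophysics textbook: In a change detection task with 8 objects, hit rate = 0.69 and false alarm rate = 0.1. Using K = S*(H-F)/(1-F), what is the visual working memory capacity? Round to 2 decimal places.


K = S * (H - F) / (1 - F)
H - F = 0.59
1 - F = 0.9
K = 8 * 0.59 / 0.9
= 5.24


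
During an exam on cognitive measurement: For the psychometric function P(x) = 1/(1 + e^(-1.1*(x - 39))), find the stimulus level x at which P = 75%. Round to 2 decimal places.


At P = 0.75: 0.75 = 1/(1 + e^(-k*(x-x0)))
Solving: e^(-k*(x-x0)) = 1/3
x = x0 + ln(3)/k
ln(3) = 1.0986
x = 39 + 1.0986/1.1
= 39 + 0.9987
= 40.00


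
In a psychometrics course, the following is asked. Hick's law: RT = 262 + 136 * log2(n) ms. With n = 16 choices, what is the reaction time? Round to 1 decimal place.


RT = 262 + 136 * log2(16)
log2(16) = 4.0
RT = 262 + 136 * 4.0
= 262 + 544.0
= 806.0 ms


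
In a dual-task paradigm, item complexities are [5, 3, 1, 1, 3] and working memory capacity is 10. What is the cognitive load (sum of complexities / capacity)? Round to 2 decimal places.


Total complexity = 5 + 3 + 1 + 1 + 3 = 13
Load = total / capacity = 13 / 10
= 1.30


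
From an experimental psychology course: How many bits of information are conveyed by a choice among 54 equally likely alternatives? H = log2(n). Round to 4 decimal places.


H = log2(n)
H = log2(54)
= 5.7549


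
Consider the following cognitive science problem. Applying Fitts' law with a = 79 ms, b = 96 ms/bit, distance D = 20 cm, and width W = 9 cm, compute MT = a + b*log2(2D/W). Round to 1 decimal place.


MT = 79 + 96 * log2(2*20/9)
2D/W = 4.444444
log2(4.444444) = 2.152
MT = 79 + 96 * 2.152
= 285.6 ms


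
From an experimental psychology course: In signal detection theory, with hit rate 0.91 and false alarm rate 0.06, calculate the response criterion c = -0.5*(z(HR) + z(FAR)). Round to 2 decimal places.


c = -0.5 * (z(HR) + z(FAR))
z(0.91) = 1.3408
z(0.06) = -1.5548
c = -0.5 * (1.3408 + -1.5548)
= -0.5 * -0.214
= 0.11


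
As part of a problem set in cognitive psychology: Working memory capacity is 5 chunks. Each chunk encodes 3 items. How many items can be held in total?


Total items = chunks * items_per_chunk
= 5 * 3
= 15


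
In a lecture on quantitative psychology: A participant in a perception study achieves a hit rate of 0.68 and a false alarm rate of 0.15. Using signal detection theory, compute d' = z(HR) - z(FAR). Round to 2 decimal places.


d' = z(HR) - z(FAR)
z(0.68) = 0.4677
z(0.15) = -1.0364
d' = 0.4677 - -1.0364
= 1.50


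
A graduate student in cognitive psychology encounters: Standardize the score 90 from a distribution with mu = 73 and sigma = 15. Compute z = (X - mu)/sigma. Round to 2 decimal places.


z = (X - mu) / sigma
= (90 - 73) / 15
= 17 / 15
= 1.13


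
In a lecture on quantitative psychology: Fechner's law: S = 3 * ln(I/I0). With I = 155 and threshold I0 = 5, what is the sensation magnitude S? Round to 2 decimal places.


S = 3 * ln(155/5)
I/I0 = 31.0
ln(31.0) = 3.434
S = 3 * 3.434
= 10.30


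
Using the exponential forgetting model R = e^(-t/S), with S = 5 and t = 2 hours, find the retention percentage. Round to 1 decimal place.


R = e^(-t/S)
-t/S = -2/5 = -0.4
R = e^(-0.4) = 0.67032
Percentage = 0.67032 * 100
= 67.0


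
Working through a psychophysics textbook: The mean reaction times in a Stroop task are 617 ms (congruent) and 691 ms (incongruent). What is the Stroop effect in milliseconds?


Stroop effect = RT(incongruent) - RT(congruent)
= 691 - 617
= 74 ms


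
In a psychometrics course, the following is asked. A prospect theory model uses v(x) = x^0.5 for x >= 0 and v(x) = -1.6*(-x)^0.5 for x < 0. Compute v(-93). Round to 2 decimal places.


Since x = -93 < 0, use v(x) = -lambda*(-x)^alpha
(-x) = 93
93^0.5 = 9.6437
v(-93) = -1.6 * 9.6437
= -15.43


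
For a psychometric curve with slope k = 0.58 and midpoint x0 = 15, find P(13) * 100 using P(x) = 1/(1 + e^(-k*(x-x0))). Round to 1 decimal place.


P(x) = 1/(1 + e^(-0.58*(13 - 15)))
Exponent = -0.58 * -2 = 1.16
e^(1.16) = 3.189933
P = 1/(1 + 3.189933) = 0.238667
Percentage = 23.9


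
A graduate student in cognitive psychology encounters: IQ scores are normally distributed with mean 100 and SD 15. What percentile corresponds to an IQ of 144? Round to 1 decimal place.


z = (IQ - mean) / SD
z = (144 - 100) / 15 = 2.9333
Percentile = Phi(2.9333) * 100
Phi(2.9333) = 0.998323
= 99.8


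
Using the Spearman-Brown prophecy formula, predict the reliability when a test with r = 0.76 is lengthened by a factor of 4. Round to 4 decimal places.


r_new = n*r / (1 + (n-1)*r)
Numerator = 4 * 0.76 = 3.04
Denominator = 1 + 3 * 0.76 = 3.28
r_new = 3.04 / 3.28
= 0.9268


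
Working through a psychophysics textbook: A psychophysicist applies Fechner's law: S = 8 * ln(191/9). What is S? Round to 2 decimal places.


S = 8 * ln(191/9)
I/I0 = 21.222222
ln(21.222222) = 3.055
S = 8 * 3.055
= 24.44


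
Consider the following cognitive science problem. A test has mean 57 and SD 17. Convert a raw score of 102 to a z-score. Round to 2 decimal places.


z = (X - mu) / sigma
= (102 - 57) / 17
= 45 / 17
= 2.65


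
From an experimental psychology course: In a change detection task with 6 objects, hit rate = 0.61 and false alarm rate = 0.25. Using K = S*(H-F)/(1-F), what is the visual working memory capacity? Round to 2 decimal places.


K = S * (H - F) / (1 - F)
H - F = 0.36
1 - F = 0.75
K = 6 * 0.36 / 0.75
= 2.88


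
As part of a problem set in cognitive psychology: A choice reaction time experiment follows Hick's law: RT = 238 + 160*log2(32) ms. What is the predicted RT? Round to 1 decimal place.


RT = 238 + 160 * log2(32)
log2(32) = 5.0
RT = 238 + 160 * 5.0
= 238 + 800.0
= 1038.0 ms


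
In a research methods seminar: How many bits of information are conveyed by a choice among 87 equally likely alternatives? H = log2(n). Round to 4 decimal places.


H = log2(n)
H = log2(87)
= 6.4429


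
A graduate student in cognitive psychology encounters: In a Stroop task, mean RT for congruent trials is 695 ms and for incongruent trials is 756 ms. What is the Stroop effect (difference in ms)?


Stroop effect = RT(incongruent) - RT(congruent)
= 756 - 695
= 61 ms


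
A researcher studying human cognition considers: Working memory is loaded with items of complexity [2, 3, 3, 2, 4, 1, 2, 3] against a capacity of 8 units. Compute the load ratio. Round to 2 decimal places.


Total complexity = 2 + 3 + 3 + 2 + 4 + 1 + 2 + 3 = 20
Load = total / capacity = 20 / 8
= 2.50


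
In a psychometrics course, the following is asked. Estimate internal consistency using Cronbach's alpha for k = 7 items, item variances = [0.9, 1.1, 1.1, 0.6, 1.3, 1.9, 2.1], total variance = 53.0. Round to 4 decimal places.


alpha = (k/(k-1)) * (1 - sum(s_i^2)/s_total^2)
sum(item variances) = 9.0
k/(k-1) = 7/6 = 1.166667
1 - 9.0/53.0 = 1 - 0.169811 = 0.830189
alpha = 1.166667 * 0.830189
= 0.9686


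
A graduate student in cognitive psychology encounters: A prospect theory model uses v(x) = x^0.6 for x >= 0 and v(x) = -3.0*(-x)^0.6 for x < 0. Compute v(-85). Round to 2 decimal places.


Since x = -85 < 0, use v(x) = -lambda*(-x)^alpha
(-x) = 85
85^0.6 = 14.3764
v(-85) = -3.0 * 14.3764
= -43.13


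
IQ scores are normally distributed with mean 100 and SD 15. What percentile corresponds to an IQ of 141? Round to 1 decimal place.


z = (IQ - mean) / SD
z = (141 - 100) / 15 = 2.7333
Percentile = Phi(2.7333) * 100
Phi(2.7333) = 0.996865
= 99.7


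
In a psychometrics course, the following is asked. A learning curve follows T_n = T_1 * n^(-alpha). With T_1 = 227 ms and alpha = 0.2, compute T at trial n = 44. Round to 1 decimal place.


T_n = 227 * 44^(-0.2)
44^(-0.2) = 0.469148
T_n = 227 * 0.469148
= 106.5 ms


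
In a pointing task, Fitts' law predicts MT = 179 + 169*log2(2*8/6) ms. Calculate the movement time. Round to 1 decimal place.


MT = 179 + 169 * log2(2*8/6)
2D/W = 2.666667
log2(2.666667) = 1.415
MT = 179 + 169 * 1.415
= 418.1 ms


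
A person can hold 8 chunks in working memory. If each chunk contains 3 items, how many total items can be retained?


Total items = chunks * items_per_chunk
= 8 * 3
= 24


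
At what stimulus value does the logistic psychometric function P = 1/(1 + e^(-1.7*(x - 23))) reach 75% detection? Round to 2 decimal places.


At P = 0.75: 0.75 = 1/(1 + e^(-k*(x-x0)))
Solving: e^(-k*(x-x0)) = 1/3
x = x0 + ln(3)/k
ln(3) = 1.0986
x = 23 + 1.0986/1.7
= 23 + 0.6462
= 23.65


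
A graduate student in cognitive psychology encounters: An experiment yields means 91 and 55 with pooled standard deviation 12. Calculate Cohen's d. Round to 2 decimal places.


Cohen's d = (M1 - M2) / S_pooled
= (91 - 55) / 12
= 36 / 12
= 3.00


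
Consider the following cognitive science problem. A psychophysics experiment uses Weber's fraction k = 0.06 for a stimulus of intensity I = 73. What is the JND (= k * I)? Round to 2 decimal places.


JND = k * I
JND = 0.06 * 73
= 4.38


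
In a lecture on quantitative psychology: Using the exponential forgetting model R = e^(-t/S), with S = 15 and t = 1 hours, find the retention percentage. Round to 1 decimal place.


R = e^(-t/S)
-t/S = -1/15 = -0.066667
R = e^(-0.066667) = 0.935507
Percentage = 0.935507 * 100
= 93.6


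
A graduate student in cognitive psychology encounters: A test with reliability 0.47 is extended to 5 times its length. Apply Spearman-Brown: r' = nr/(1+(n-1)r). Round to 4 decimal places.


r_new = n*r / (1 + (n-1)*r)
Numerator = 5 * 0.47 = 2.35
Denominator = 1 + 4 * 0.47 = 2.88
r_new = 2.35 / 2.88
= 0.8160


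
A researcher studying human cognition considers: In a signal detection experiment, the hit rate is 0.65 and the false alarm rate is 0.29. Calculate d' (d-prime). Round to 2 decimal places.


d' = z(HR) - z(FAR)
z(0.65) = 0.3853
z(0.29) = -0.5534
d' = 0.3853 - -0.5534
= 0.94


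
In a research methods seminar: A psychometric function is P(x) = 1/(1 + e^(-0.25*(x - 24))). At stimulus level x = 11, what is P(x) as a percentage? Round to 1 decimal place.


P(x) = 1/(1 + e^(-0.25*(11 - 24)))
Exponent = -0.25 * -13 = 3.25
e^(3.25) = 25.79034
P = 1/(1 + 25.79034) = 0.037327
Percentage = 3.7


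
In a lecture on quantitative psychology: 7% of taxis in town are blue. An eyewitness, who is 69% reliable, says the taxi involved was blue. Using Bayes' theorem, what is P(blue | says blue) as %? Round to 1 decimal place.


P(blue | says blue) = P(says blue | blue)*P(blue) / [P(says blue | blue)*P(blue) + P(says blue | not blue)*P(not blue)]
Numerator = 0.69 * 0.07 = 0.0483
False identification = 0.31 * 0.93 = 0.2883
P = 0.0483 / (0.0483 + 0.2883)
= 0.0483 / 0.3366
As percentage = 14.3


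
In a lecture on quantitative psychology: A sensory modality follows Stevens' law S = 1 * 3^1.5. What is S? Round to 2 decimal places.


S = 1 * 3^1.5
3^1.5 = 5.1962
S = 1 * 5.1962
= 5.20


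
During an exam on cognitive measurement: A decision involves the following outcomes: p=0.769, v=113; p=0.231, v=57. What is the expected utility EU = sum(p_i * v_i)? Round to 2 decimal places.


EU = sum(p_i * v_i)
0.769 * 113 = 86.897
0.231 * 57 = 13.167
EU = 86.897 + 13.167
= 100.06


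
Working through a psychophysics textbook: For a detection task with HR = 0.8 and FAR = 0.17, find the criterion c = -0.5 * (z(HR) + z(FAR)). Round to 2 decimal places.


c = -0.5 * (z(HR) + z(FAR))
z(0.8) = 0.8416
z(0.17) = -0.9542
c = -0.5 * (0.8416 + -0.9542)
= -0.5 * -0.1126
= 0.06


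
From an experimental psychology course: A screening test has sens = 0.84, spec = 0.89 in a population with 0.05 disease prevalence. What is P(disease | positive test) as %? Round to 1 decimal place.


PPV = (sens * prev) / (sens * prev + (1-spec) * (1-prev))
Numerator = 0.84 * 0.05 = 0.042
P(positive and no disease) = (1 - spec) * (1 - prev) = (1 - 0.89) * (1 - 0.05) = 0.1045
Denominator = 0.042 + 0.1045 = 0.1465
PPV = 0.042 / 0.1465 = 0.286689
As percentage = 28.7


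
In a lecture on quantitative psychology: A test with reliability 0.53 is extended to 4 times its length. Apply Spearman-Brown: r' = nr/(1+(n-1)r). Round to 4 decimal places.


r_new = n*r / (1 + (n-1)*r)
Numerator = 4 * 0.53 = 2.12
Denominator = 1 + 3 * 0.53 = 2.59
r_new = 2.12 / 2.59
= 0.8185


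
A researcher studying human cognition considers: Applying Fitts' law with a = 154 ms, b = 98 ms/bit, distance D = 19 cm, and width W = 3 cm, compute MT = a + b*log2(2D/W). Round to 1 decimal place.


MT = 154 + 98 * log2(2*19/3)
2D/W = 12.666667
log2(12.666667) = 3.663
MT = 154 + 98 * 3.663
= 513.0 ms


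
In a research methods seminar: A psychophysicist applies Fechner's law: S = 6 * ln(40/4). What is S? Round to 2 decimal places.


S = 6 * ln(40/4)
I/I0 = 10.0
ln(10.0) = 2.3026
S = 6 * 2.3026
= 13.82


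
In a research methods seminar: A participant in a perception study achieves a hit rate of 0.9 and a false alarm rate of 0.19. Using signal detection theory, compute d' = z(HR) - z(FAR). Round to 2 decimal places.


d' = z(HR) - z(FAR)
z(0.9) = 1.2816
z(0.19) = -0.8779
d' = 1.2816 - -0.8779
= 2.16


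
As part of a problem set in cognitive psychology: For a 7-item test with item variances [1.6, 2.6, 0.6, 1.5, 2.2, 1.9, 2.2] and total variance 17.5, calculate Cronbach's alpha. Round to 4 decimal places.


alpha = (k/(k-1)) * (1 - sum(s_i^2)/s_total^2)
sum(item variances) = 12.6
k/(k-1) = 7/6 = 1.166667
1 - 12.6/17.5 = 1 - 0.72 = 0.28
alpha = 1.166667 * 0.28
= 0.3267


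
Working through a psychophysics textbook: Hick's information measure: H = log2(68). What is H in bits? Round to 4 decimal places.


H = log2(n)
H = log2(68)
= 6.0875


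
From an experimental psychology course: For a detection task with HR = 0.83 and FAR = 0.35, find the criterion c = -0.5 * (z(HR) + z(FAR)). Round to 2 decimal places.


c = -0.5 * (z(HR) + z(FAR))
z(0.83) = 0.9542
z(0.35) = -0.3853
c = -0.5 * (0.9542 + -0.3853)
= -0.5 * 0.5689
= -0.28


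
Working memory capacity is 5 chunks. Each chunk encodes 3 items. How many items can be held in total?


Total items = chunks * items_per_chunk
= 5 * 3
= 15


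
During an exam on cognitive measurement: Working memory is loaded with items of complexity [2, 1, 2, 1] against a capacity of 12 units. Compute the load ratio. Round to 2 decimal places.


Total complexity = 2 + 1 + 2 + 1 = 6
Load = total / capacity = 6 / 12
= 0.50


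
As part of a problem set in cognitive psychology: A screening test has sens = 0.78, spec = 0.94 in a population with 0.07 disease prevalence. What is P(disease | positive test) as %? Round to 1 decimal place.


PPV = (sens * prev) / (sens * prev + (1-spec) * (1-prev))
Numerator = 0.78 * 0.07 = 0.0546
P(positive and no disease) = (1 - spec) * (1 - prev) = (1 - 0.94) * (1 - 0.07) = 0.0558
Denominator = 0.0546 + 0.0558 = 0.1104
PPV = 0.0546 / 0.1104 = 0.494565
As percentage = 49.5


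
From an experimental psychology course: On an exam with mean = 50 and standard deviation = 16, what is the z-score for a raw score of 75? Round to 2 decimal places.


z = (X - mu) / sigma
= (75 - 50) / 16
= 25 / 16
= 1.56


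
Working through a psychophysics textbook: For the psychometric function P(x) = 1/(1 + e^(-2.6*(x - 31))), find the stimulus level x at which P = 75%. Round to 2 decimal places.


At P = 0.75: 0.75 = 1/(1 + e^(-k*(x-x0)))
Solving: e^(-k*(x-x0)) = 1/3
x = x0 + ln(3)/k
ln(3) = 1.0986
x = 31 + 1.0986/2.6
= 31 + 0.4225
= 31.42


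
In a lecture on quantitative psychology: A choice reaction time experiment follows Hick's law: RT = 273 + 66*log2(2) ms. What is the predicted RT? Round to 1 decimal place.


RT = 273 + 66 * log2(2)
log2(2) = 1.0
RT = 273 + 66 * 1.0
= 273 + 66.0
= 339.0 ms


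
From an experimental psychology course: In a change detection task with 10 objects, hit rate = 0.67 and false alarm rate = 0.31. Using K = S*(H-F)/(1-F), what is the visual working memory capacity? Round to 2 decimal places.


K = S * (H - F) / (1 - F)
H - F = 0.36
1 - F = 0.69
K = 10 * 0.36 / 0.69
= 5.22


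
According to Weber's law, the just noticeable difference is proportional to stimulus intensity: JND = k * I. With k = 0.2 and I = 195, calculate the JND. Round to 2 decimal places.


JND = k * I
JND = 0.2 * 195
= 39.00


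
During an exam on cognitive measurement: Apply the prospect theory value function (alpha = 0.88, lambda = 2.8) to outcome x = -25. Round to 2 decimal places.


Since x = -25 < 0, use v(x) = -lambda*(-x)^alpha
(-x) = 25
25^0.88 = 16.9898
v(-25) = -2.8 * 16.9898
= -47.57


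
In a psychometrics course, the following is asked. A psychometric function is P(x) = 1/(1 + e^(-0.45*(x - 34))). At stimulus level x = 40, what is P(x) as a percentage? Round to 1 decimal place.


P(x) = 1/(1 + e^(-0.45*(40 - 34)))
Exponent = -0.45 * 6 = -2.7
e^(-2.7) = 0.067206
P = 1/(1 + 0.067206) = 0.937026
Percentage = 93.7


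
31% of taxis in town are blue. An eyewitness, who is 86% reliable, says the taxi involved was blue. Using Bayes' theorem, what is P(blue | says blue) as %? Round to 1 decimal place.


P(blue | says blue) = P(says blue | blue)*P(blue) / [P(says blue | blue)*P(blue) + P(says blue | not blue)*P(not blue)]
Numerator = 0.86 * 0.31 = 0.2666
False identification = 0.14 * 0.69 = 0.0966
P = 0.2666 / (0.2666 + 0.0966)
= 0.2666 / 0.3632
As percentage = 73.4


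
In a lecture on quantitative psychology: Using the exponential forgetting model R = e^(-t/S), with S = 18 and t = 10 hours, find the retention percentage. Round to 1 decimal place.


R = e^(-t/S)
-t/S = -10/18 = -0.555556
R = e^(-0.555556) = 0.573753
Percentage = 0.573753 * 100
= 57.4


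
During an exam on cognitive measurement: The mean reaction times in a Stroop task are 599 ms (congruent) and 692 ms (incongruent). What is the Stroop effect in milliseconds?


Stroop effect = RT(incongruent) - RT(congruent)
= 692 - 599
= 93 ms


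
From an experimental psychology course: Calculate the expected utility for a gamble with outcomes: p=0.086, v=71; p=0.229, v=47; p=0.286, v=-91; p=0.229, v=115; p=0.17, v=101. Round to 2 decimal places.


EU = sum(p_i * v_i)
0.086 * 71 = 6.106
0.229 * 47 = 10.763
0.286 * -91 = -26.026
0.229 * 115 = 26.335
0.17 * 101 = 17.17
EU = 6.106 + 10.763 + -26.026 + 26.335 + 17.17
= 34.35


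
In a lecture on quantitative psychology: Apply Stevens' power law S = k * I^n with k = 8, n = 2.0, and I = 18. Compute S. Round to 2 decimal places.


S = 8 * 18^2.0
18^2.0 = 324.0
S = 8 * 324.0
= 2592.00


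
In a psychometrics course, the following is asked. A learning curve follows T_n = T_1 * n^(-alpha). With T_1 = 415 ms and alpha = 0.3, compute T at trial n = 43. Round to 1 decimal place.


T_n = 415 * 43^(-0.3)
43^(-0.3) = 0.323563
T_n = 415 * 0.323563
= 134.3 ms


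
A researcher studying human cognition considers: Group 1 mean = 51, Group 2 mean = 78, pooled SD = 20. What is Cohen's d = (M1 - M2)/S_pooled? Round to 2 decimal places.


Cohen's d = (M1 - M2) / S_pooled
= (51 - 78) / 20
= -27 / 20
= -1.35


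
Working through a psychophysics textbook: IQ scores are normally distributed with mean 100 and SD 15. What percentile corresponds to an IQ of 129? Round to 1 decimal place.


z = (IQ - mean) / SD
z = (129 - 100) / 15 = 1.9333
Percentile = Phi(1.9333) * 100
Phi(1.9333) = 0.9734
= 97.3


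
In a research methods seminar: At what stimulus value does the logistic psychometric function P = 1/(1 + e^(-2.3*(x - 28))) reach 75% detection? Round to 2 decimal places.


At P = 0.75: 0.75 = 1/(1 + e^(-k*(x-x0)))
Solving: e^(-k*(x-x0)) = 1/3
x = x0 + ln(3)/k
ln(3) = 1.0986
x = 28 + 1.0986/2.3
= 28 + 0.4777
= 28.48


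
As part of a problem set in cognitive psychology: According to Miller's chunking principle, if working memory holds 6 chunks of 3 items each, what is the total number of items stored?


Total items = chunks * items_per_chunk
= 6 * 3
= 18


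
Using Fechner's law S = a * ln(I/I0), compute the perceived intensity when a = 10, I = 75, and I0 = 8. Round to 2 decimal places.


S = 10 * ln(75/8)
I/I0 = 9.375
ln(9.375) = 2.238
S = 10 * 2.238
= 22.38


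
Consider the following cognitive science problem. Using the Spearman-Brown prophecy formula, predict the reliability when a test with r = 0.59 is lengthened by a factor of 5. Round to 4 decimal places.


r_new = n*r / (1 + (n-1)*r)
Numerator = 5 * 0.59 = 2.95
Denominator = 1 + 4 * 0.59 = 3.36
r_new = 2.95 / 3.36
= 0.8780


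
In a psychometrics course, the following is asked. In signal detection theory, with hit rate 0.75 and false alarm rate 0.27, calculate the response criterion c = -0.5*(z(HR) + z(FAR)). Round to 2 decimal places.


c = -0.5 * (z(HR) + z(FAR))
z(0.75) = 0.6745
z(0.27) = -0.6128
c = -0.5 * (0.6745 + -0.6128)
= -0.5 * 0.0617
= -0.03


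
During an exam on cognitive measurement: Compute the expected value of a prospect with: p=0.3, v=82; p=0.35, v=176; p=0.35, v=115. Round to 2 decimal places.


EU = sum(p_i * v_i)
0.3 * 82 = 24.6
0.35 * 176 = 61.6
0.35 * 115 = 40.25
EU = 24.6 + 61.6 + 40.25
= 126.45


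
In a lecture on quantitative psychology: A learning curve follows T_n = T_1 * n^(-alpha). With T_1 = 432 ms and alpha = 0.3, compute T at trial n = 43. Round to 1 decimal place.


T_n = 432 * 43^(-0.3)
43^(-0.3) = 0.323563
T_n = 432 * 0.323563
= 139.8 ms


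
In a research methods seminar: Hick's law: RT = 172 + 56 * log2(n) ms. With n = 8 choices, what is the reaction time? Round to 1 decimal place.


RT = 172 + 56 * log2(8)
log2(8) = 3.0
RT = 172 + 56 * 3.0
= 172 + 168.0
= 340.0 ms


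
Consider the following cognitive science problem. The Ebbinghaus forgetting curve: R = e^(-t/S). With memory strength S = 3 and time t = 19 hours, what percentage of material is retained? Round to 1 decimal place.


R = e^(-t/S)
-t/S = -19/3 = -6.333333
R = e^(-6.333333) = 0.001776
Percentage = 0.001776 * 100
= 0.2


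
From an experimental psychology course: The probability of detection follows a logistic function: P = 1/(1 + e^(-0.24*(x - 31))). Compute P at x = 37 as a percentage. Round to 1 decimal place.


P(x) = 1/(1 + e^(-0.24*(37 - 31)))
Exponent = -0.24 * 6 = -1.44
e^(-1.44) = 0.236928
P = 1/(1 + 0.236928) = 0.808454
Percentage = 80.8


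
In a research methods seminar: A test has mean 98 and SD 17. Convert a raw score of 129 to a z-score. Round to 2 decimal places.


z = (X - mu) / sigma
= (129 - 98) / 17
= 31 / 17
= 1.82


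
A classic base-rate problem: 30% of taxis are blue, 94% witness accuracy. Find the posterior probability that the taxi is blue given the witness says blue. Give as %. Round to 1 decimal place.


P(blue | says blue) = P(says blue | blue)*P(blue) / [P(says blue | blue)*P(blue) + P(says blue | not blue)*P(not blue)]
Numerator = 0.94 * 0.3 = 0.282
False identification = 0.06 * 0.7 = 0.042
P = 0.282 / (0.282 + 0.042)
= 0.282 / 0.324
As percentage = 87.0


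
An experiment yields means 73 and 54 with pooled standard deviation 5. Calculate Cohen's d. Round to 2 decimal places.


Cohen's d = (M1 - M2) / S_pooled
= (73 - 54) / 5
= 19 / 5
= 3.80


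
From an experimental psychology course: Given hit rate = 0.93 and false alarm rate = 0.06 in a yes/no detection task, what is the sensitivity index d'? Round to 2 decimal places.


d' = z(HR) - z(FAR)
z(0.93) = 1.4758
z(0.06) = -1.5548
d' = 1.4758 - -1.5548
= 3.03


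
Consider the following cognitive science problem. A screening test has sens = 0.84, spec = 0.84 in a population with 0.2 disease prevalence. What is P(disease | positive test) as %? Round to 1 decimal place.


PPV = (sens * prev) / (sens * prev + (1-spec) * (1-prev))
Numerator = 0.84 * 0.2 = 0.168
P(positive and no disease) = (1 - spec) * (1 - prev) = (1 - 0.84) * (1 - 0.2) = 0.128
Denominator = 0.168 + 0.128 = 0.296
PPV = 0.168 / 0.296 = 0.567568
As percentage = 56.8


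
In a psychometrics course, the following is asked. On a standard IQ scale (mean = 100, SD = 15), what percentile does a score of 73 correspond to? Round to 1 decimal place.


z = (IQ - mean) / SD
z = (73 - 100) / 15 = -1.8
Percentile = Phi(-1.8) * 100
Phi(-1.8) = 0.03593
= 3.6


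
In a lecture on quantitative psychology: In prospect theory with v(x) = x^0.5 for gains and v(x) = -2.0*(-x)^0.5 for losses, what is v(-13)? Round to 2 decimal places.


Since x = -13 < 0, use v(x) = -lambda*(-x)^alpha
(-x) = 13
13^0.5 = 3.6056
v(-13) = -2.0 * 3.6056
= -7.21


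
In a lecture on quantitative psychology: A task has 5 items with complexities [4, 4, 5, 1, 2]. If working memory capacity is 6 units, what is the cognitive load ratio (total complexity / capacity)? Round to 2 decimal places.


Total complexity = 4 + 4 + 5 + 1 + 2 = 16
Load = total / capacity = 16 / 6
= 2.67


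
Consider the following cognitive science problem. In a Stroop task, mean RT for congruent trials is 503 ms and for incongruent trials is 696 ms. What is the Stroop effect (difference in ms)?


Stroop effect = RT(incongruent) - RT(congruent)
= 696 - 503
= 193 ms


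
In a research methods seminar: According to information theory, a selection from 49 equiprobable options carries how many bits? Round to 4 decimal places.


H = log2(n)
H = log2(49)
= 5.6147


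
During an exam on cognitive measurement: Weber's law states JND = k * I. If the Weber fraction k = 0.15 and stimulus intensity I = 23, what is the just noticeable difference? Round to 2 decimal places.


JND = k * I
JND = 0.15 * 23
= 3.45


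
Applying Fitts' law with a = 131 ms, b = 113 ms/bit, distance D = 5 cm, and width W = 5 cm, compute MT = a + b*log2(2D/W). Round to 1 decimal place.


MT = 131 + 113 * log2(2*5/5)
2D/W = 2.0
log2(2.0) = 1.0
MT = 131 + 113 * 1.0
= 244.0 ms


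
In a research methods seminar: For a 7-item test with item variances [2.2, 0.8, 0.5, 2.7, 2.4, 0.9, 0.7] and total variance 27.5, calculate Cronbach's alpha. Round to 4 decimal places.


alpha = (k/(k-1)) * (1 - sum(s_i^2)/s_total^2)
sum(item variances) = 10.2
k/(k-1) = 7/6 = 1.166667
1 - 10.2/27.5 = 1 - 0.370909 = 0.629091
alpha = 1.166667 * 0.629091
= 0.7339


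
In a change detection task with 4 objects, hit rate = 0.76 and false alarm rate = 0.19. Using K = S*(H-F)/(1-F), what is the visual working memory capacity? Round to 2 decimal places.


K = S * (H - F) / (1 - F)
H - F = 0.57
1 - F = 0.81
K = 4 * 0.57 / 0.81
= 2.81


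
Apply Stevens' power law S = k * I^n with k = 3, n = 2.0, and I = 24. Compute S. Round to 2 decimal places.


S = 3 * 24^2.0
24^2.0 = 576.0
S = 3 * 576.0
= 1728.00


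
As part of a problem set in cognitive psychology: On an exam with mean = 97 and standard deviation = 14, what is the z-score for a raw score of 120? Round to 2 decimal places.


z = (X - mu) / sigma
= (120 - 97) / 14
= 23 / 14
= 1.64


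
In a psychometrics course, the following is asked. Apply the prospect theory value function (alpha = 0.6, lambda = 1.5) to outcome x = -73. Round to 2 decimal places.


Since x = -73 < 0, use v(x) = -lambda*(-x)^alpha
(-x) = 73
73^0.6 = 13.1218
v(-73) = -1.5 * 13.1218
= -19.68


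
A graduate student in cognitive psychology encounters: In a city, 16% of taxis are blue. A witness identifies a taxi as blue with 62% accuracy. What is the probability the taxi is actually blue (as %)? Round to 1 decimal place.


P(blue | says blue) = P(says blue | blue)*P(blue) / [P(says blue | blue)*P(blue) + P(says blue | not blue)*P(not blue)]
Numerator = 0.62 * 0.16 = 0.0992
False identification = 0.38 * 0.84 = 0.3192
P = 0.0992 / (0.0992 + 0.3192)
= 0.0992 / 0.4184
As percentage = 23.7


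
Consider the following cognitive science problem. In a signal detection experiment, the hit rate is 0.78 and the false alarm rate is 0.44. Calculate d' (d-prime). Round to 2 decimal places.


d' = z(HR) - z(FAR)
z(0.78) = 0.7722
z(0.44) = -0.151
d' = 0.7722 - -0.151
= 0.92


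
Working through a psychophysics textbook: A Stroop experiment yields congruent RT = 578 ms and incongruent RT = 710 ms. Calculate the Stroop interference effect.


Stroop effect = RT(incongruent) - RT(congruent)
= 710 - 578
= 132 ms


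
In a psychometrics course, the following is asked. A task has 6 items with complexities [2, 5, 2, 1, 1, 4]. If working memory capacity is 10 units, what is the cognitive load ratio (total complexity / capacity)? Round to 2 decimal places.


Total complexity = 2 + 5 + 2 + 1 + 1 + 4 = 15
Load = total / capacity = 15 / 10
= 1.50


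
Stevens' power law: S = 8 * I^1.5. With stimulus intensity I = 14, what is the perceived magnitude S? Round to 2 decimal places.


S = 8 * 14^1.5
14^1.5 = 52.3832
S = 8 * 52.3832
= 419.07


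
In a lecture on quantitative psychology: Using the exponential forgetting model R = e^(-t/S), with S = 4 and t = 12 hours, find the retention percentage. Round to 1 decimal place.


R = e^(-t/S)
-t/S = -12/4 = -3.0
R = e^(-3.0) = 0.049787
Percentage = 0.049787 * 100
= 5.0


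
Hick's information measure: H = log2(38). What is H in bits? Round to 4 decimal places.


H = log2(n)
H = log2(38)
= 5.2479


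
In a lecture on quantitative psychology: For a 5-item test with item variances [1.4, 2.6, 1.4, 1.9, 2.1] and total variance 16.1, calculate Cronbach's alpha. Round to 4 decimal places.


alpha = (k/(k-1)) * (1 - sum(s_i^2)/s_total^2)
sum(item variances) = 9.4
k/(k-1) = 5/4 = 1.25
1 - 9.4/16.1 = 1 - 0.583851 = 0.416149
alpha = 1.25 * 0.416149
= 0.5202


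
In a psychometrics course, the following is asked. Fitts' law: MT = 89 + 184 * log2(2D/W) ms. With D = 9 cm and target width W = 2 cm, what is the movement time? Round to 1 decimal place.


MT = 89 + 184 * log2(2*9/2)
2D/W = 9.0
log2(9.0) = 3.1699
MT = 89 + 184 * 3.1699
= 672.3 ms


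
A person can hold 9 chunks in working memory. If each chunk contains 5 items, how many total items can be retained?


Total items = chunks * items_per_chunk
= 9 * 5
= 45


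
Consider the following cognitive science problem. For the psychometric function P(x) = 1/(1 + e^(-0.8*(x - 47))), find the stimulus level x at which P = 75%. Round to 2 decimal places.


At P = 0.75: 0.75 = 1/(1 + e^(-k*(x-x0)))
Solving: e^(-k*(x-x0)) = 1/3
x = x0 + ln(3)/k
ln(3) = 1.0986
x = 47 + 1.0986/0.8
= 47 + 1.3732
= 48.37


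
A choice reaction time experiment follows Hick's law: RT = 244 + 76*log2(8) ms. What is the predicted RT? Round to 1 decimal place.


RT = 244 + 76 * log2(8)
log2(8) = 3.0
RT = 244 + 76 * 3.0
= 244 + 228.0
= 472.0 ms


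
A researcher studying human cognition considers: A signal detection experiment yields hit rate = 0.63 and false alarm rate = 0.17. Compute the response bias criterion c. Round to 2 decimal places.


c = -0.5 * (z(HR) + z(FAR))
z(0.63) = 0.3319
z(0.17) = -0.9542
c = -0.5 * (0.3319 + -0.9542)
= -0.5 * -0.6223
= 0.31


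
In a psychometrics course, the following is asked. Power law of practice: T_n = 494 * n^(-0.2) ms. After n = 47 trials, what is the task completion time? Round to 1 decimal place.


T_n = 494 * 47^(-0.2)
47^(-0.2) = 0.462999
T_n = 494 * 0.462999
= 228.7 ms


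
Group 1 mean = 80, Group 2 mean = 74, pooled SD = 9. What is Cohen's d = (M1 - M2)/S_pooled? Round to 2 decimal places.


Cohen's d = (M1 - M2) / S_pooled
= (80 - 74) / 9
= 6 / 9
= 0.67


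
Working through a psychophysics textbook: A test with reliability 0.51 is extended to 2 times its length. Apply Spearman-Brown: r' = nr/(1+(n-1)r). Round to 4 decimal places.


r_new = n*r / (1 + (n-1)*r)
Numerator = 2 * 0.51 = 1.02
Denominator = 1 + 1 * 0.51 = 1.51
r_new = 1.02 / 1.51
= 0.6755


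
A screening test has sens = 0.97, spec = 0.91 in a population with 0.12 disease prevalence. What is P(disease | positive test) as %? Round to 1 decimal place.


PPV = (sens * prev) / (sens * prev + (1-spec) * (1-prev))
Numerator = 0.97 * 0.12 = 0.1164
P(positive and no disease) = (1 - spec) * (1 - prev) = (1 - 0.91) * (1 - 0.12) = 0.0792
Denominator = 0.1164 + 0.0792 = 0.1956
PPV = 0.1164 / 0.1956 = 0.595092
As percentage = 59.5


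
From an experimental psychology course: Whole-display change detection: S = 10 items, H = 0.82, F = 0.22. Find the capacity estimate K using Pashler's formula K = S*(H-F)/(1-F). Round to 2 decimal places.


K = S * (H - F) / (1 - F)
H - F = 0.6
1 - F = 0.78
K = 10 * 0.6 / 0.78
= 7.69


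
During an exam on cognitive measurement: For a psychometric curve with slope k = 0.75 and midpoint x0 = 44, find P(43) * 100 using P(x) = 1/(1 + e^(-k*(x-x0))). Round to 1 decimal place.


P(x) = 1/(1 + e^(-0.75*(43 - 44)))
Exponent = -0.75 * -1 = 0.75
e^(0.75) = 2.117
P = 1/(1 + 2.117) = 0.320821
Percentage = 32.1


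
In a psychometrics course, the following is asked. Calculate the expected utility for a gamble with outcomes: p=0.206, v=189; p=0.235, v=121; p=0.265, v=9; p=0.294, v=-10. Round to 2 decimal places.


EU = sum(p_i * v_i)
0.206 * 189 = 38.934
0.235 * 121 = 28.435
0.265 * 9 = 2.385
0.294 * -10 = -2.94
EU = 38.934 + 28.435 + 2.385 + -2.94
= 66.81


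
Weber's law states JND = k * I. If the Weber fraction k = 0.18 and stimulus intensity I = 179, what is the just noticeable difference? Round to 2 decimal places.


JND = k * I
JND = 0.18 * 179
= 32.22


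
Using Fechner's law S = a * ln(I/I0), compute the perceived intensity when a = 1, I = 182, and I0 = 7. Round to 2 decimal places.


S = 1 * ln(182/7)
I/I0 = 26.0
ln(26.0) = 3.2581
S = 1 * 3.2581
= 3.26


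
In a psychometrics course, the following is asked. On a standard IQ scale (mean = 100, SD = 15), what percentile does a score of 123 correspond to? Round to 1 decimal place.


z = (IQ - mean) / SD
z = (123 - 100) / 15 = 1.5333
Percentile = Phi(1.5333) * 100
Phi(1.5333) = 0.937399
= 93.7


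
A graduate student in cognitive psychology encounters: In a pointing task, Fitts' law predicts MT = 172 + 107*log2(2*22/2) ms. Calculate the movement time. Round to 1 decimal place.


MT = 172 + 107 * log2(2*22/2)
2D/W = 22.0
log2(22.0) = 4.4594
MT = 172 + 107 * 4.4594
= 649.2 ms


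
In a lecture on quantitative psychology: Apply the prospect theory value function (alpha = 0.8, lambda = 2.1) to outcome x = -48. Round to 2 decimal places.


Since x = -48 < 0, use v(x) = -lambda*(-x)^alpha
(-x) = 48
48^0.8 = 22.1306
v(-48) = -2.1 * 22.1306
= -46.47


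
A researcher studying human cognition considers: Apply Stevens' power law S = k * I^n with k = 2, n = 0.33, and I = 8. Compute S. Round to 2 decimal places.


S = 2 * 8^0.33
8^0.33 = 1.9862
S = 2 * 1.9862
= 3.97


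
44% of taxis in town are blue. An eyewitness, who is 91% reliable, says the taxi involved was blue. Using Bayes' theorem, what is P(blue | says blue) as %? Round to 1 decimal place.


P(blue | says blue) = P(says blue | blue)*P(blue) / [P(says blue | blue)*P(blue) + P(says blue | not blue)*P(not blue)]
Numerator = 0.91 * 0.44 = 0.4004
False identification = 0.09 * 0.56 = 0.0504
P = 0.4004 / (0.4004 + 0.0504)
= 0.4004 / 0.4508
As percentage = 88.8


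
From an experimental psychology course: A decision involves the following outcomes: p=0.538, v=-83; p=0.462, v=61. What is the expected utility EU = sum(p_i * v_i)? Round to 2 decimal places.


EU = sum(p_i * v_i)
0.538 * -83 = -44.654
0.462 * 61 = 28.182
EU = -44.654 + 28.182
= -16.47


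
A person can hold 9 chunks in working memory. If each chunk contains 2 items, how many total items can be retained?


Total items = chunks * items_per_chunk
= 9 * 2
= 18


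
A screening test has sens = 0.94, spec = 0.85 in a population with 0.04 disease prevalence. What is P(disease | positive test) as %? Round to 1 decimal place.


PPV = (sens * prev) / (sens * prev + (1-spec) * (1-prev))
Numerator = 0.94 * 0.04 = 0.0376
P(positive and no disease) = (1 - spec) * (1 - prev) = (1 - 0.85) * (1 - 0.04) = 0.144
Denominator = 0.0376 + 0.144 = 0.1816
PPV = 0.0376 / 0.1816 = 0.207048
As percentage = 20.7


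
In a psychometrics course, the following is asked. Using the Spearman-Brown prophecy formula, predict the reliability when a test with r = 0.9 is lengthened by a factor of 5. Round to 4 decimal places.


r_new = n*r / (1 + (n-1)*r)
Numerator = 5 * 0.9 = 4.5
Denominator = 1 + 4 * 0.9 = 4.6
r_new = 4.5 / 4.6
= 0.9783


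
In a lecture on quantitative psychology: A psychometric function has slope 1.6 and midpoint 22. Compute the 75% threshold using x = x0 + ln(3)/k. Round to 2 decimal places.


At P = 0.75: 0.75 = 1/(1 + e^(-k*(x-x0)))
Solving: e^(-k*(x-x0)) = 1/3
x = x0 + ln(3)/k
ln(3) = 1.0986
x = 22 + 1.0986/1.6
= 22 + 0.6866
= 22.69


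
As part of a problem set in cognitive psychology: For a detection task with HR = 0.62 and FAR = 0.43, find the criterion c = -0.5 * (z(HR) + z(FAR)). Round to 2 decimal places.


c = -0.5 * (z(HR) + z(FAR))
z(0.62) = 0.3055
z(0.43) = -0.1764
c = -0.5 * (0.3055 + -0.1764)
= -0.5 * 0.1291
= -0.06


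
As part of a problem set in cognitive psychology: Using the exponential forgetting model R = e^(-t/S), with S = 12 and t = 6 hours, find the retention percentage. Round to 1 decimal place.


R = e^(-t/S)
-t/S = -6/12 = -0.5
R = e^(-0.5) = 0.606531
Percentage = 0.606531 * 100
= 60.7


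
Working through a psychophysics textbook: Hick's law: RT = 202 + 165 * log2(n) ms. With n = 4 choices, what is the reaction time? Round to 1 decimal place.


RT = 202 + 165 * log2(4)
log2(4) = 2.0
RT = 202 + 165 * 2.0
= 202 + 330.0
= 532.0 ms


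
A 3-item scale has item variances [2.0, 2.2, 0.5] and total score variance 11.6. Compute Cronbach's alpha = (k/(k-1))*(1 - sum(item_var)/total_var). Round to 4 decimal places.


alpha = (k/(k-1)) * (1 - sum(s_i^2)/s_total^2)
sum(item variances) = 4.7
k/(k-1) = 3/2 = 1.5
1 - 4.7/11.6 = 1 - 0.405172 = 0.594828
alpha = 1.5 * 0.594828
= 0.8922


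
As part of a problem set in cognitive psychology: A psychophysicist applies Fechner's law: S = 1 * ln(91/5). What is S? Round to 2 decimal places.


S = 1 * ln(91/5)
I/I0 = 18.2
ln(18.2) = 2.9014
S = 1 * 2.9014
= 2.90


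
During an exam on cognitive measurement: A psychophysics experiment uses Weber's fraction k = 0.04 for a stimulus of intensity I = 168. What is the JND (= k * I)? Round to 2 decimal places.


JND = k * I
JND = 0.04 * 168
= 6.72


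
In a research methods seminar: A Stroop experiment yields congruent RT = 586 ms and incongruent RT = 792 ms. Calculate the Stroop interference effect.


Stroop effect = RT(incongruent) - RT(congruent)
= 792 - 586
= 206 ms
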